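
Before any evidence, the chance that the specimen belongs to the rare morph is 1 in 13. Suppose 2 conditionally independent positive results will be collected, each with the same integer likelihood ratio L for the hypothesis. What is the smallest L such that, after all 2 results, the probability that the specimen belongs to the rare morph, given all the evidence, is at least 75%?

Prior odds = (1/13)/(12/13) = 1/12.
Target odds = 0.75/0.25 = 3.
Need L² ≥ 3 ÷ (1/12) = 36.
5² = 25 < 36 ≤ 36 = 6², so L = 6.

6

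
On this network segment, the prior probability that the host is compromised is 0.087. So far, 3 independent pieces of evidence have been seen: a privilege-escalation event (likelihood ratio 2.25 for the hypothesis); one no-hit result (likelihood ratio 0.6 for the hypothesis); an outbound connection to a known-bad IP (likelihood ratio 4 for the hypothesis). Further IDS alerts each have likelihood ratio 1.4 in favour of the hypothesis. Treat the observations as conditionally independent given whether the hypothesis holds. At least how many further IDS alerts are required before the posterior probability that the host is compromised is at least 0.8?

Prior odds = 0.087/0.913 = 87/913.
Combined Bayes factor of the evidence already in hand = 2.25 × 0.6 × 4 = 5.4.
Odds after that evidence = (87/913) × 5.4 = 2349/4565.
Target odds = 0.8/0.2 = 4.
Need 1.4ⁿ ≥ 4 ÷ (2349/4565) = 18260/2349.
1.4⁶ = 117649/15625 falls short of 18260/2349 but 1.4⁷ = 823543/78125 reaches it, so n = 7.

7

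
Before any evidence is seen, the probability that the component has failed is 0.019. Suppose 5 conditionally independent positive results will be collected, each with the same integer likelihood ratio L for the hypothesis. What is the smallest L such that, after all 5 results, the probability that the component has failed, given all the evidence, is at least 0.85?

Prior odds = 0.019/0.981 = 19/981.
Target odds = 0.85/0.15 = 17/3.
Need L⁵ ≥ 17/3 ÷ (19/981) = 5559/19.
3⁵ = 243 < 5559/19 ≤ 1024 = 4⁵, so L = 4.

4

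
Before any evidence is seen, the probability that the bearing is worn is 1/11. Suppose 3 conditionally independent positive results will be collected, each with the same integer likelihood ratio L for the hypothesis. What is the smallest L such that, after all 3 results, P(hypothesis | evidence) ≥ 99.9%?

Prior odds = (1/11)/(10/11) = 0.1.
Target odds = 0.999/0.001 = 999.
Need L³ ≥ 999 ÷ 0.1 = 9990.
21³ = 9261 < 9990 ≤ 10648 = 22³, so L = 22.

22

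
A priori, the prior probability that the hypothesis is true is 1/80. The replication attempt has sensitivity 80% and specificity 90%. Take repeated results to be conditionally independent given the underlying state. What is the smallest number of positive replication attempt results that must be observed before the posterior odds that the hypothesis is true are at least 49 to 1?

4

Prior odds: 0.0125 ÷ 0.9875 = 1/79.
False-positive rate = 1 − 0.9 = 0.1; likelihood ratio of a positive = 0.8/0.1 = 8.
Target odds = 49.
Require 8ⁿ ≥ 49 ÷ (1/79) = 3871.
8³ = 512 falls short of 3871 but 8⁴ = 4096 reaches it, so n = 4.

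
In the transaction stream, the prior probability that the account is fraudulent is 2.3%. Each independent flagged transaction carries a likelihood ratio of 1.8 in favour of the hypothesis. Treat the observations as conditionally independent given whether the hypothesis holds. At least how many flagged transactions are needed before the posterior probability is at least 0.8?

9

Prior odds = 0.023/0.977 = 23/977.
Likelihood ratio per flagged transaction = 1.8.
Target posterior odds = 0.8/0.2 = 4.
Require 1.8ⁿ ≥ 4 ÷ (23/977) = 3908/23.
1.8⁸ = 43046721/390625 falls short of 3908/23 but 1.8⁹ = 387420489/1953125 reaches it, so n = 9.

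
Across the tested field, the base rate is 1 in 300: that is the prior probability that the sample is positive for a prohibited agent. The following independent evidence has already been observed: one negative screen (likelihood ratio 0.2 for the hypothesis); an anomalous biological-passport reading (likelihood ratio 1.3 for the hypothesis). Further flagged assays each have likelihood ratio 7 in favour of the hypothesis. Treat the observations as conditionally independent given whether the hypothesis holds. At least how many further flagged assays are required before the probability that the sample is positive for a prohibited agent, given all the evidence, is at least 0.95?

Prior odds = (1/300)/(299/300) = 1/299.
Combined Bayes factor of the evidence already in hand = 0.2 × 1.3 = 0.26.
Odds after that evidence = (1/299) × 0.26 = 1/1150.
Target odds = 0.95/0.05 = 19.
Need 7ⁿ ≥ 19 ÷ (1/1150) = 21850.
7⁵ = 16807 falls short of 21850 but 7⁶ = 117649 reaches it, so n = 6.

6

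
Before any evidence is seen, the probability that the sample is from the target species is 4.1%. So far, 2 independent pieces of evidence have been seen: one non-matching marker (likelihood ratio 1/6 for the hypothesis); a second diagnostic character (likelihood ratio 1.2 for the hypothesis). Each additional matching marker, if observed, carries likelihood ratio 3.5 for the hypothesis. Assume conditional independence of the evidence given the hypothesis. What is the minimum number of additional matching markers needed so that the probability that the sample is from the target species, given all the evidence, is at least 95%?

7

Prior odds = 0.041/0.959 = 41/959.
Combined Bayes factor of the evidence already in hand = (1/6) × 1.2 = 0.2.
Odds after that evidence = (41/959) × 0.2 = 41/4795.
Target odds = 0.95/0.05 = 19.
Need 3.5ⁿ ≥ 19 ÷ (41/4795) = 91105/41.
3.5⁶ = 1838.265625 falls short of 91105/41 but 3.5⁷ = 823543/128 reaches it, so n = 7.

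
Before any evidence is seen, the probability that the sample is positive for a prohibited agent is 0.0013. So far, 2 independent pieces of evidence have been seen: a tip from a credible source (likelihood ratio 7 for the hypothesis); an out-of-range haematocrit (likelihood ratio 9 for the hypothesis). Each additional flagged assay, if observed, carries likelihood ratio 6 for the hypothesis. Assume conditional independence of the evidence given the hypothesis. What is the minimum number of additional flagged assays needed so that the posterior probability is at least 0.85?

Prior odds = 0.0013/0.9987 = 13/9987.
Combined Bayes factor of the evidence already in hand = 7 × 9 = 63.
Odds after that evidence = (13/9987) × 63 = 273/3329.
Target odds = 0.85/0.15 = 17/3.
Need 6ⁿ ≥ 17/3 ÷ (273/3329) = 56593/819.
6² = 36 falls short of 56593/819 but 6³ = 216 reaches it, so n = 3.

3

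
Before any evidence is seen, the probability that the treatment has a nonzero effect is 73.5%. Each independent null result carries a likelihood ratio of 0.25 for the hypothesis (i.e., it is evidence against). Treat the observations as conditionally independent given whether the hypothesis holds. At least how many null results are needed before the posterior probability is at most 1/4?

2

Prior odds: 0.735 ÷ 0.265 = 147/53.
Likelihood ratio per null result = 0.25.
Target odds: 0.25 ÷ 0.75 = 1/3.
Need (147/53) × 0.25ⁿ ≤ 1/3, i.e. 0.25ⁿ ≤ 53/441.
0.25¹ = 0.25 is still above 53/441 but 0.25² = 0.0625 is at or below it, so n = 2.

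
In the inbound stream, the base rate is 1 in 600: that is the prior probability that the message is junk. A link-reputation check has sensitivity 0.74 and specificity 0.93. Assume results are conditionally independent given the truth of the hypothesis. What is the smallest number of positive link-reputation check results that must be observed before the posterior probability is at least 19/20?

4

Prior odds = (1/600)/(599/600) = 1/599.
False-positive rate = 1 − 0.93 = 0.07; likelihood ratio of a positive = 0.74/0.07 = 74/7.
Target posterior odds = 0.95/0.05 = 19.
Need (1/599) × (74/7)ⁿ ≥ 19, i.e. (74/7)ⁿ ≥ 11381.
(74/7)³ = 405224/343 falls short of 11381 but (74/7)⁴ = 29986576/2401 reaches it, so n = 4.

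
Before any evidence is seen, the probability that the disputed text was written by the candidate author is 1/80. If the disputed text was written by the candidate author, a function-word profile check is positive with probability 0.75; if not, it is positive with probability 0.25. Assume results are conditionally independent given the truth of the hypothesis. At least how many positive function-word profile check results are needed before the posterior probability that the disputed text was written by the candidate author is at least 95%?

Prior odds: 0.0125 ÷ 0.9875 = 1/79.
Likelihood ratio of a positive = 0.75/0.25 = 3.
Target posterior odds = 0.95/0.05 = 19.
Need (1/79) × 3ⁿ ≥ 19, i.e. 3ⁿ ≥ 1501.
3⁶ = 729 falls short of 1501 but 3⁷ = 2187 reaches it, so n = 7.

7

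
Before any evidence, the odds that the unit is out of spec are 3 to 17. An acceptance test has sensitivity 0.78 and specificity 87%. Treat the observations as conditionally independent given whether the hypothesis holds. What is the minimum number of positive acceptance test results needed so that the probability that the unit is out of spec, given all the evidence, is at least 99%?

Prior odds = 3/17.
False-positive rate = 1 − 0.87 = 0.13; likelihood ratio of a positive = 0.78/0.13 = 6.
Target odds: 0.99 ÷ 0.01 = 99.
Require 6ⁿ ≥ 99 ÷ (3/17) = 561.
6³ = 216 falls short of 561 but 6⁴ = 1296 reaches it, so n = 4.

4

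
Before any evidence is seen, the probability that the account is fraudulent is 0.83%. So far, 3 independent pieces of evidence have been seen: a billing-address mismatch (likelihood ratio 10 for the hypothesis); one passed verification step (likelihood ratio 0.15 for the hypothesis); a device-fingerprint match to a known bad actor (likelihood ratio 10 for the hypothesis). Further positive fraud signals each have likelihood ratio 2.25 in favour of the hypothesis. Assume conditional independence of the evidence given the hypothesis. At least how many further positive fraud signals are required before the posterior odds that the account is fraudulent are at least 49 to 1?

8

Prior odds = 0.0083/0.9917 = 83/9917.
Combined Bayes factor of the evidence already in hand = 10 × 0.15 × 10 = 15.
Odds after that evidence = (83/9917) × 15 = 1245/9917.
Target odds = 49.
Need 2.25ⁿ ≥ 49 ÷ (1245/9917) = 485933/1245.
2.25⁷ = 4782969/16384 falls short of 485933/1245 but 2.25⁸ = 43046721/65536 reaches it, so n = 8.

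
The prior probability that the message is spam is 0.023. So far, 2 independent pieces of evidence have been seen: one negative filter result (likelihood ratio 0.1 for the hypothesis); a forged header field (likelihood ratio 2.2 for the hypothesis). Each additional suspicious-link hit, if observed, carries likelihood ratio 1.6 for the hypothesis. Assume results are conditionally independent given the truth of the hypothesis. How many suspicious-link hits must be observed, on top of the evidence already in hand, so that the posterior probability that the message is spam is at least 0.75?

Prior odds = 0.023/0.977 = 23/977.
Combined Bayes factor of the evidence already in hand = 0.1 × 2.2 = 0.22.
Odds after that evidence = (23/977) × 0.22 = 253/48850.
Target odds = 0.75/0.25 = 3.
Need 1.6ⁿ ≥ 3 ÷ (253/48850) = 146550/253.
1.6¹³ ≈450.36 falls short of 146550/253 but 1.6¹⁴ ≈720.576 reaches it, so n = 14.

14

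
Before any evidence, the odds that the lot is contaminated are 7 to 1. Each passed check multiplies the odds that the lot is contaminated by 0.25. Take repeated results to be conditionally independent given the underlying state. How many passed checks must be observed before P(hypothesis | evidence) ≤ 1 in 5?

3

Prior odds = 7.
Likelihood ratio per passed check = 0.25.
Target odds: 0.2 ÷ 0.8 = 0.25.
Need 7 × 0.25ⁿ ≤ 0.25, i.e. 0.25ⁿ ≤ 1/28.
0.25² = 0.0625 is still above 1/28 but 0.25³ = 0.015625 is at or below it, so n = 3.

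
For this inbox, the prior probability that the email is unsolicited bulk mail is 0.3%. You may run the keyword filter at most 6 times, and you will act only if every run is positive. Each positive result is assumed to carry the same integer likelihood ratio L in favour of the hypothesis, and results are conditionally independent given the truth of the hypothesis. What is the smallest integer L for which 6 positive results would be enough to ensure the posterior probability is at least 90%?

4

Prior odds = 0.003/0.997 = 3/997.
Target odds = 0.9/0.1 = 9.
Need L⁶ ≥ 9 ÷ (3/997) = 2991.
3⁶ = 729 < 2991 ≤ 4096 = 4⁶, so L = 4.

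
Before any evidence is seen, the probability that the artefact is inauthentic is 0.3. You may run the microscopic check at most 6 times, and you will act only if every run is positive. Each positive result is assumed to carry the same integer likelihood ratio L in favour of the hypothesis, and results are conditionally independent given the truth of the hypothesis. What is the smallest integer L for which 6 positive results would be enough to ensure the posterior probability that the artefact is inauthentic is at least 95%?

Prior odds = 0.3/0.7 = 3/7.
Target odds = 0.95/0.05 = 19.
Need L⁶ ≥ 19 ÷ (3/7) = 133/3.
1⁶ = 1 < 133/3 ≤ 64 = 2⁶, so L = 2.

2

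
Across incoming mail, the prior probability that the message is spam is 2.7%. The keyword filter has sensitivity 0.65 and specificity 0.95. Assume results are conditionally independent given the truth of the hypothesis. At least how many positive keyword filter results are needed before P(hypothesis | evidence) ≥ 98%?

Prior odds = 0.027/0.973 = 27/973.
False-positive rate = 1 − 0.95 = 0.05; likelihood ratio of a positive = 0.65/0.05 = 13.
Target odds: 0.98 ÷ 0.02 = 49.
Need (27/973) × 13ⁿ ≥ 49, i.e. 13ⁿ ≥ 47677/27.
13² = 169 falls short of 47677/27 but 13³ = 2197 reaches it, so n = 3.

3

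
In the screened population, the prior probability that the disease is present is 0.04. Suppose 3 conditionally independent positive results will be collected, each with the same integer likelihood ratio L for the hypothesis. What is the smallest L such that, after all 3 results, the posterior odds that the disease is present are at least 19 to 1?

8

Prior odds = 0.04/0.96 = 1/24.
Target odds = 19.
Need L³ ≥ 19 ÷ (1/24) = 456.
7³ = 343 < 456 ≤ 512 = 8³, so L = 8.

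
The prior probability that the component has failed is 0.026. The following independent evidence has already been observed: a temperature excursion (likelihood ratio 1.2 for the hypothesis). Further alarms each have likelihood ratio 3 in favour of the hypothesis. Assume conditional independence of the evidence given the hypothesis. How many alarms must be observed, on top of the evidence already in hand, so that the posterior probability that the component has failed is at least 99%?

8

Prior odds = 0.026/0.974 = 13/487.
Bayes factor of the evidence already in hand = 1.2.
Odds after that evidence = (13/487) × 1.2 = 78/2435.
Target odds = 0.99/0.01 = 99.
Need 3ⁿ ≥ 99 ÷ (78/2435) = 80355/26.
3⁷ = 2187 falls short of 80355/26 but 3⁸ = 6561 reaches it, so n = 8.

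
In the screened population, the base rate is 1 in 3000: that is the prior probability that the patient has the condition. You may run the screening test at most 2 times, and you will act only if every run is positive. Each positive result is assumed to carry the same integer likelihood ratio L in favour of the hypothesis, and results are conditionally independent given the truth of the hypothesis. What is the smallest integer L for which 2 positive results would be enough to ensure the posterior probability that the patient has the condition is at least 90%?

Prior odds = (1/3000)/(2999/3000) = 1/2999.
Target odds = 0.9/0.1 = 9.
Need L² ≥ 9 ÷ (1/2999) = 26991.
164² = 26896 < 26991 ≤ 27225 = 165², so L = 165.

165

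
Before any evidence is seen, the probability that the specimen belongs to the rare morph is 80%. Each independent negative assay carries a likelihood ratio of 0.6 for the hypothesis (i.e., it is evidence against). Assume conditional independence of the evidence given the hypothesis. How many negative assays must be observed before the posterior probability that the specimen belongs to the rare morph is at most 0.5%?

14

Prior odds = 0.8/0.2 = 4.
Likelihood ratio per negative assay = 0.6.
Target posterior odds = 0.005/0.995 = 1/199.
Require 0.6ⁿ ≤ 1/199 ÷ 4 = 1/796.
0.6¹³ ≈0.00130607 is still above 1/796 but 0.6¹⁴ ≈0.000783642 is at or below it, so n = 14.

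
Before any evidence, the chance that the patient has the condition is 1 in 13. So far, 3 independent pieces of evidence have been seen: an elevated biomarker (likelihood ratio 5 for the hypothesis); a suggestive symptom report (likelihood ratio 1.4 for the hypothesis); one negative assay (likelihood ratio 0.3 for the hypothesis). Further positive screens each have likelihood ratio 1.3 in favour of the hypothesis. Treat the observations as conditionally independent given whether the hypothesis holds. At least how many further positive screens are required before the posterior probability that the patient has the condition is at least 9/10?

16

Prior odds = (1/13)/(12/13) = 1/12.
Combined Bayes factor of the evidence already in hand = 5 × 1.4 × 0.3 = 2.1.
Odds after that evidence = (1/12) × 2.1 = 0.175.
Target odds = 0.9/0.1 = 9.
Need 1.3ⁿ ≥ 9 ÷ 0.175 = 360/7.
1.3¹⁵ ≈51.1859 falls short of 360/7 but 1.3¹⁶ ≈66.5417 reaches it, so n = 16.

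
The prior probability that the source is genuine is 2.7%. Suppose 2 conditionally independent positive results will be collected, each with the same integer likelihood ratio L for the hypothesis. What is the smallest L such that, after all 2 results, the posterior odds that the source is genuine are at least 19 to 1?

27

Prior odds = 0.027/0.973 = 27/973.
Target odds = 19.
Need L² ≥ 19 ÷ (27/973) = 18487/27.
26² = 676 < 18487/27 ≤ 729 = 27², so L = 27.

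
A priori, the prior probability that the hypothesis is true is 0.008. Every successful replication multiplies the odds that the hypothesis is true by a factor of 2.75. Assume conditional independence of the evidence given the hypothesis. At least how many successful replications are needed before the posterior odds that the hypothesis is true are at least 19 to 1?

8

Prior odds = 0.008/0.992 = 1/124.
Likelihood ratio per successful replication = 2.75.
Target odds = 19.
Require 2.75ⁿ ≥ 19 ÷ (1/124) = 2356.
2.75⁷ = 19487171/16384 falls short of 2356 but 2.75⁸ = 214358881/65536 reaches it, so n = 8.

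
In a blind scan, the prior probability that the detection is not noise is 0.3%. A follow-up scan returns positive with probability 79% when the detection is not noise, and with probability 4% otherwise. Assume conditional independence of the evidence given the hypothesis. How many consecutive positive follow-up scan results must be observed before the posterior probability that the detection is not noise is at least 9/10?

3

Prior odds = 0.003/0.997 = 3/997.
Likelihood ratio of a positive result = 0.79/0.04 = 19.75.
Target posterior odds = 0.9/0.1 = 9.
Need (3/997) × 19.75ⁿ ≥ 9, i.e. 19.75ⁿ ≥ 2991.
19.75² = 390.0625 falls short of 2991 but 19.75³ = 7703.734375 reaches it, so n = 3.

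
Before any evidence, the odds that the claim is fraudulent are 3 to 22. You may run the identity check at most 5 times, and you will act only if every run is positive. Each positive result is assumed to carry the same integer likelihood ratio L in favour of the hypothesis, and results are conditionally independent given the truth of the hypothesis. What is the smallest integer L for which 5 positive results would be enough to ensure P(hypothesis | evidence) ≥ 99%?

4

Prior odds = 3/22.
Target odds = 0.99/0.01 = 99.
Need L⁵ ≥ 99 ÷ (3/22) = 726.
3⁵ = 243 < 726 ≤ 1024 = 4⁵, so L = 4.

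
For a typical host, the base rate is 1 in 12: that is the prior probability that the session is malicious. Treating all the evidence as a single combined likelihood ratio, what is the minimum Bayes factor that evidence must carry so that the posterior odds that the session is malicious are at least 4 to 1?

Prior odds = (1/12)/(11/12) = 1/11.
Target odds = 4.
Required Bayes factor = 4 ÷ (1/11) = 44.

44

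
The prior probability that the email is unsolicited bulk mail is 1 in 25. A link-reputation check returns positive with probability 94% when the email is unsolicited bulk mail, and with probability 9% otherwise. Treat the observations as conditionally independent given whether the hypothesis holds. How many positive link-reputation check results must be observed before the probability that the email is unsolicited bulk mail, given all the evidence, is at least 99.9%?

Prior odds: 0.04 ÷ 0.96 = 1/24.
Likelihood ratio of a positive result = 0.94/0.09 = 94/9.
Target odds: 0.999 ÷ 0.001 = 999.
Need (1/24) × (94/9)ⁿ ≥ 999, i.e. (94/9)ⁿ ≥ 23976.
(94/9)⁴ = 78074896/6561 falls short of 23976 but (94/9)⁵ ≈124287 reaches it, so n = 5.

5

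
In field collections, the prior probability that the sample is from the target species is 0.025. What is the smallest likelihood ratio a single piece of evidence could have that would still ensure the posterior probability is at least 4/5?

Prior odds = 0.025/0.975 = 1/39.
Target odds = 0.8/0.2 = 4.
Required Bayes factor = 4 ÷ (1/39) = 156.

156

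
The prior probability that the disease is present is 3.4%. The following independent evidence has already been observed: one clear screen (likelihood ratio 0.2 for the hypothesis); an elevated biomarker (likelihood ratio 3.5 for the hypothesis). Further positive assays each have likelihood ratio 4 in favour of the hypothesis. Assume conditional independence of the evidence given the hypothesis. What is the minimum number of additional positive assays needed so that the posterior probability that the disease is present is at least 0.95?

Prior odds = 0.034/0.966 = 17/483.
Combined Bayes factor of the evidence already in hand = 0.2 × 3.5 = 0.7.
Odds after that evidence = (17/483) × 0.7 = 17/690.
Target odds = 0.95/0.05 = 19.
Need 4ⁿ ≥ 19 ÷ (17/690) = 13110/17.
4⁴ = 256 falls short of 13110/17 but 4⁵ = 1024 reaches it, so n = 5.

5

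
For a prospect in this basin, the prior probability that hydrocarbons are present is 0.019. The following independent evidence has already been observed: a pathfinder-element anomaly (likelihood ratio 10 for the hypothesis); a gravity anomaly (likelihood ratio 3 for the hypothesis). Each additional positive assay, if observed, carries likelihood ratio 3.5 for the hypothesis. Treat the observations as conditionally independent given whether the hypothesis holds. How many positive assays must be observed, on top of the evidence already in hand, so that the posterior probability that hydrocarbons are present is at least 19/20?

3

Prior odds = 0.019/0.981 = 19/981.
Combined Bayes factor of the evidence already in hand = 10 × 3 = 30.
Odds after that evidence = (19/981) × 30 = 190/327.
Target odds = 0.95/0.05 = 19.
Need 3.5ⁿ ≥ 19 ÷ (190/327) = 32.7.
3.5² = 12.25 falls short of 32.7 but 3.5³ = 42.875 reaches it, so n = 3.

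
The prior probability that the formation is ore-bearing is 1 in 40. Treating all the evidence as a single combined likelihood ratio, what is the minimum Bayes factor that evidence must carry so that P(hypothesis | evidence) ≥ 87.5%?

Prior odds = 0.025/0.975 = 1/39.
Target odds = 0.875/0.125 = 7.
Required Bayes factor = 7 ÷ (1/39) = 273.

273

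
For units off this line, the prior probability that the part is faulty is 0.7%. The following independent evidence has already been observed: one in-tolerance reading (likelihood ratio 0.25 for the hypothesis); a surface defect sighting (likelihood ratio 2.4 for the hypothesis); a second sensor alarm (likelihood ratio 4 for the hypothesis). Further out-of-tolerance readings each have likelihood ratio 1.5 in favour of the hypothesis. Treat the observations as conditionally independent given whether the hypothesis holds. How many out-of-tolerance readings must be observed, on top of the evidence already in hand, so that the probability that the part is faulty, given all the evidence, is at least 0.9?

Prior odds = 0.007/0.993 = 7/993.
Combined Bayes factor of the evidence already in hand = 0.25 × 2.4 × 4 = 2.4.
Odds after that evidence = (7/993) × 2.4 = 28/1655.
Target odds = 0.9/0.1 = 9.
Need 1.5ⁿ ≥ 9 ÷ (28/1655) = 14895/28.
1.5¹⁵ = 14348907/32768 falls short of 14895/28 but 1.5¹⁶ = 43046721/65536 reaches it, so n = 16.

16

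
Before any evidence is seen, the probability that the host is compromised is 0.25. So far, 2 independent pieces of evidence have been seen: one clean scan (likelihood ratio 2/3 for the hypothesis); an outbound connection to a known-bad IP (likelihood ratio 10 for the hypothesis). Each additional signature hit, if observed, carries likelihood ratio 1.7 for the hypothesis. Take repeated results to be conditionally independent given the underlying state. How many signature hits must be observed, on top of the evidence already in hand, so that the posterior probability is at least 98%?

Prior odds = 0.25/0.75 = 1/3.
Combined Bayes factor of the evidence already in hand = (2/3) × 10 = 20/3.
Odds after that evidence = (1/3) × 20/3 = 20/9.
Target odds = 0.98/0.02 = 49.
Need 1.7ⁿ ≥ 49 ÷ (20/9) = 22.05.
1.7⁵ = 1419857/100000 falls short of 22.05 but 1.7⁶ = 24137569/1000000 reaches it, so n = 6.

6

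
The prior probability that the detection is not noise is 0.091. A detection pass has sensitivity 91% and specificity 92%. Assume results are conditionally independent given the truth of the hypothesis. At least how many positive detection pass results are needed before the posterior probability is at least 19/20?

3

Prior odds: 0.091 ÷ 0.909 = 91/909.
False-positive rate = 1 − 0.92 = 0.08; likelihood ratio of a positive = 0.91/0.08 = 11.375.
Target posterior odds = 0.95/0.05 = 19.
Need (91/909) × 11.375ⁿ ≥ 19, i.e. 11.375ⁿ ≥ 17271/91.
11.375² = 129.390625 falls short of 17271/91 but 11.375³ = 753571/512 reaches it, so n = 3.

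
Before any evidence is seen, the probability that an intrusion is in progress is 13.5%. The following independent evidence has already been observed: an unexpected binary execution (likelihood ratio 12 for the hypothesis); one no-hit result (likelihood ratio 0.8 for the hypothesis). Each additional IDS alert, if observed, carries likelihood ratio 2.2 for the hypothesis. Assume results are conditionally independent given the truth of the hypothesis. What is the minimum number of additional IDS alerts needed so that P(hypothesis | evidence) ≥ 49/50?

Prior odds = 0.135/0.865 = 27/173.
Combined Bayes factor of the evidence already in hand = 12 × 0.8 = 9.6.
Odds after that evidence = (27/173) × 9.6 = 1296/865.
Target odds = 0.98/0.02 = 49.
Need 2.2ⁿ ≥ 49 ÷ (1296/865) = 42385/1296.
2.2⁴ = 23.4256 falls short of 42385/1296 but 2.2⁵ = 51.53632 reaches it, so n = 5.

5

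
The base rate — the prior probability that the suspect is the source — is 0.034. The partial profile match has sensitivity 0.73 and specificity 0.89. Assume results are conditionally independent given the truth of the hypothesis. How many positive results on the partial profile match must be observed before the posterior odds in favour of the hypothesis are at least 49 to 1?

4

Prior odds = 0.034/0.966 = 17/483.
False-positive rate = 1 − 0.89 = 0.11; likelihood ratio of a positive = 0.73/0.11 = 73/11.
Target odds = 49.
Need (17/483) × (73/11)ⁿ ≥ 49, i.e. (73/11)ⁿ ≥ 23667/17.
(73/11)³ = 389017/1331 falls short of 23667/17 but (73/11)⁴ = 28398241/14641 reaches it, so n = 4.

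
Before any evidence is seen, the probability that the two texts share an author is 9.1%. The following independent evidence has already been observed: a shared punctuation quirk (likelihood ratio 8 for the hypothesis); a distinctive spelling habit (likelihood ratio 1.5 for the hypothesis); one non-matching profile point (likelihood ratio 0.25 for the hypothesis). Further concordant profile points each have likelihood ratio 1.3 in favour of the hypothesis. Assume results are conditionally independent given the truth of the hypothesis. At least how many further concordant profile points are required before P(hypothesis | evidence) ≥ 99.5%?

Prior odds = 0.091/0.909 = 91/909.
Combined Bayes factor of the evidence already in hand = 8 × 1.5 × 0.25 = 3.
Odds after that evidence = (91/909) × 3 = 91/303.
Target odds = 0.995/0.005 = 199.
Need 1.3ⁿ ≥ 199 ÷ (91/303) = 60297/91.
1.3²⁴ ≈542.801 falls short of 60297/91 but 1.3²⁵ ≈705.641 reaches it, so n = 25.

25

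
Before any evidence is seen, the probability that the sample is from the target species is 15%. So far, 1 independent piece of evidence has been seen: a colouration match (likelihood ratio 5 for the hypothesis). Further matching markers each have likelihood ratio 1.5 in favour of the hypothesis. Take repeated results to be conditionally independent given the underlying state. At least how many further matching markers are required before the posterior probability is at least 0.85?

5

Prior odds = 0.15/0.85 = 3/17.
Bayes factor of the evidence already in hand = 5.
Odds after that evidence = (3/17) × 5 = 15/17.
Target odds = 0.85/0.15 = 17/3.
Need 1.5ⁿ ≥ 17/3 ÷ (15/17) = 289/45.
1.5⁴ = 5.0625 falls short of 289/45 but 1.5⁵ = 7.59375 reaches it, so n = 5.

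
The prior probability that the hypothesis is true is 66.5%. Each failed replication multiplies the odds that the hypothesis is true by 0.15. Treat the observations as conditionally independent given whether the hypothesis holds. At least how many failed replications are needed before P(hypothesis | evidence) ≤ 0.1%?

5

Prior odds: 0.665 ÷ 0.335 = 133/67.
Likelihood ratio per failed replication = 0.15.
Target odds: 0.001 ÷ 0.999 = 1/999.
Need (133/67) × 0.15ⁿ ≤ 1/999, i.e. 0.15ⁿ ≤ 67/132867.
0.15⁴ = 81/160000 is still above 67/132867 but 0.15⁵ = 243/3200000 is at or below it, so n = 5.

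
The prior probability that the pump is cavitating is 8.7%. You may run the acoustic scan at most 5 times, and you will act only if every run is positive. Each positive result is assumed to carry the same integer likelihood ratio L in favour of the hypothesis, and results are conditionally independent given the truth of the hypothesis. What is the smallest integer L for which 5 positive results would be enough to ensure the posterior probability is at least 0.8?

3

Prior odds = 0.087/0.913 = 87/913.
Target odds = 0.8/0.2 = 4.
Need L⁵ ≥ 4 ÷ (87/913) = 3652/87.
2⁵ = 32 < 3652/87 ≤ 243 = 3⁵, so L = 3.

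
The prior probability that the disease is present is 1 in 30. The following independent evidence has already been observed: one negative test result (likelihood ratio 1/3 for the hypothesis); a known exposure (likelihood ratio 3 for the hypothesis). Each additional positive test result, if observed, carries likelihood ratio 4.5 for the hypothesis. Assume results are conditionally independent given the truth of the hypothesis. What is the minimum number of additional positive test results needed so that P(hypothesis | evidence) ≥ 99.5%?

6

Prior odds = (1/30)/(29/30) = 1/29.
Combined Bayes factor of the evidence already in hand = (1/3) × 3 = 1.
Odds after that evidence = (1/29) × 1 = 1/29.
Target odds = 0.995/0.005 = 199.
Need 4.5ⁿ ≥ 199 ÷ (1/29) = 5771.
4.5⁵ = 1845.28125 falls short of 5771 but 4.5⁶ = 8303.765625 reaches it, so n = 6.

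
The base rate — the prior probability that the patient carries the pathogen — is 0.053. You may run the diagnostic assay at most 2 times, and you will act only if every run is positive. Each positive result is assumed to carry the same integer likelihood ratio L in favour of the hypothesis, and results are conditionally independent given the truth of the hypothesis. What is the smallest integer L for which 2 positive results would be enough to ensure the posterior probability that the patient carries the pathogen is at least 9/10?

13

Prior odds = 0.053/0.947 = 53/947.
Target odds = 0.9/0.1 = 9.
Need L² ≥ 9 ÷ (53/947) = 8523/53.
12² = 144 < 8523/53 ≤ 169 = 13², so L = 13.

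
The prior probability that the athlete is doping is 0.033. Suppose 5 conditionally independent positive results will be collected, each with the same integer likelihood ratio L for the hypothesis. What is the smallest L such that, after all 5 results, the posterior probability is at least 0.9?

4

Prior odds = 0.033/0.967 = 33/967.
Target odds = 0.9/0.1 = 9.
Need L⁵ ≥ 9 ÷ (33/967) = 2901/11.
3⁵ = 243 < 2901/11 ≤ 1024 = 4⁵, so L = 4.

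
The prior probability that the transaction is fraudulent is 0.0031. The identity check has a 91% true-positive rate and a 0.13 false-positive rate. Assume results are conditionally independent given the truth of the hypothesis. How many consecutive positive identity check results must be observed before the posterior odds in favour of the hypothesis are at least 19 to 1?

Prior odds = 0.0031/0.9969 = 31/9969.
Likelihood ratio of a positive result = 0.91/0.13 = 7.
Target odds = 19.
Need (31/9969) × 7ⁿ ≥ 19, i.e. 7ⁿ ≥ 189411/31.
7⁴ = 2401 falls short of 189411/31 but 7⁵ = 16807 reaches it, so n = 5.

5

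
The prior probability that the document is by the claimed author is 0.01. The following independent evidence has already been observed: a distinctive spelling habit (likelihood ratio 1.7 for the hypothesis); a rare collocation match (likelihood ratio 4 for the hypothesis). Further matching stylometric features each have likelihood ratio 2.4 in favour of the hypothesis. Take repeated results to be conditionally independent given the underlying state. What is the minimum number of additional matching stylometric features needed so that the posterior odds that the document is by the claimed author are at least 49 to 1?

8

Prior odds = 0.01/0.99 = 1/99.
Combined Bayes factor of the evidence already in hand = 1.7 × 4 = 6.8.
Odds after that evidence = (1/99) × 6.8 = 34/495.
Target odds = 49.
Need 2.4ⁿ ≥ 49 ÷ (34/495) = 24255/34.
2.4⁷ = 35831808/78125 falls short of 24255/34 but 2.4⁸ = 429981696/390625 reaches it, so n = 8.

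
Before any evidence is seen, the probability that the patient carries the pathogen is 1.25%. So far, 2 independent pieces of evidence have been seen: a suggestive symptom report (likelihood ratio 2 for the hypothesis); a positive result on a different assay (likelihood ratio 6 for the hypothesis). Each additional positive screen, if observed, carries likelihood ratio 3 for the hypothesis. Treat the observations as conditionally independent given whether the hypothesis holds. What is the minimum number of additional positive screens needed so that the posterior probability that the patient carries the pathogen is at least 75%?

3

Prior odds = 0.0125/0.9875 = 1/79.
Combined Bayes factor of the evidence already in hand = 2 × 6 = 12.
Odds after that evidence = (1/79) × 12 = 12/79.
Target odds = 0.75/0.25 = 3.
Need 3ⁿ ≥ 3 ÷ (12/79) = 19.75.
3² = 9 falls short of 19.75 but 3³ = 27 reaches it, so n = 3.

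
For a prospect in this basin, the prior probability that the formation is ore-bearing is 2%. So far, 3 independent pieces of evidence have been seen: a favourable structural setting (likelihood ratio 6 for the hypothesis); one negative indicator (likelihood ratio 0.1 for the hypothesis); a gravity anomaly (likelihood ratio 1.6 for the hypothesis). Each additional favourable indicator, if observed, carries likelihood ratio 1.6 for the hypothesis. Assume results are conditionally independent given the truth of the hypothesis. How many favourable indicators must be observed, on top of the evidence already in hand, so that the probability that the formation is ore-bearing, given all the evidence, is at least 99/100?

Prior odds = 0.02/0.98 = 1/49.
Combined Bayes factor of the evidence already in hand = 6 × 0.1 × 1.6 = 0.96.
Odds after that evidence = (1/49) × 0.96 = 24/1225.
Target odds = 0.99/0.01 = 99.
Need 1.6ⁿ ≥ 99 ÷ (24/1225) = 5053.125.
1.6¹⁸ ≈4722.37 falls short of 5053.125 but 1.6¹⁹ ≈7555.79 reaches it, so n = 19.

19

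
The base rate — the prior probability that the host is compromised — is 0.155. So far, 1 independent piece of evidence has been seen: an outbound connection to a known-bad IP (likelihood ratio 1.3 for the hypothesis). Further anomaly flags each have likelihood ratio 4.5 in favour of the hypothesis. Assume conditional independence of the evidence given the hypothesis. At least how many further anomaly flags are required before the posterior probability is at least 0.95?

3

Prior odds = 0.155/0.845 = 31/169.
Bayes factor of the evidence already in hand = 1.3.
Odds after that evidence = (31/169) × 1.3 = 31/130.
Target odds = 0.95/0.05 = 19.
Need 4.5ⁿ ≥ 19 ÷ (31/130) = 2470/31.
4.5² = 20.25 falls short of 2470/31 but 4.5³ = 91.125 reaches it, so n = 3.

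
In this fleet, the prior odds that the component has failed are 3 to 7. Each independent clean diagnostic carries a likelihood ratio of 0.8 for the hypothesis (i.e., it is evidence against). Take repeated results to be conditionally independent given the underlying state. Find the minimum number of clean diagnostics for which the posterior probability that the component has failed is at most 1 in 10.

7

Prior odds = 3/7.
Likelihood ratio per clean diagnostic = 0.8.
Target odds: 0.1 ÷ 0.9 = 1/9.
Require 0.8ⁿ ≤ 1/9 ÷ (3/7) = 7/27.
0.8⁶ = 4096/15625 is still above 7/27 but 0.8⁷ = 16384/78125 is at or below it, so n = 7.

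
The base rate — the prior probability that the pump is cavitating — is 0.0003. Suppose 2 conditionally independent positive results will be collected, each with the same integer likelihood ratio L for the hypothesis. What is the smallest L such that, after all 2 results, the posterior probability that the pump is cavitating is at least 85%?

Prior odds = 0.0003/0.9997 = 3/9997.
Target odds = 0.85/0.15 = 17/3.
Need L² ≥ 17/3 ÷ (3/9997) = 169949/9.
137² = 18769 < 169949/9 ≤ 19044 = 138², so L = 138.

138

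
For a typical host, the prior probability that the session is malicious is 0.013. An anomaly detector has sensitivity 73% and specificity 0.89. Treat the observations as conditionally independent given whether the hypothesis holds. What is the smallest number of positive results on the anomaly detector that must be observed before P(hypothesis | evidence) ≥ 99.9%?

6

Prior odds: 0.013 ÷ 0.987 = 13/987.
False-positive rate = 1 − 0.89 = 0.11; likelihood ratio of a positive = 0.73/0.11 = 73/11.
Target odds: 0.999 ÷ 0.001 = 999.
Need (13/987) × (73/11)ⁿ ≥ 999, i.e. (73/11)ⁿ ≥ 986013/13.
(73/11)⁵ ≈12872.1 falls short of 986013/13 but (73/11)⁶ ≈85424.2 reaches it, so n = 6.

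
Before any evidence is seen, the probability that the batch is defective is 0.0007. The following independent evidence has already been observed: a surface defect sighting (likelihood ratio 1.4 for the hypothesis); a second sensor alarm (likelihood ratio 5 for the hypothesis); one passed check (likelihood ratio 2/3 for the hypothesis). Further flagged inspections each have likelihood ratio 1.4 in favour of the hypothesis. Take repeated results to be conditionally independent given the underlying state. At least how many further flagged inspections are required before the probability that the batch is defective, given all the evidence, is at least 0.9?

24

Prior odds = 0.0007/0.9993 = 7/9993.
Combined Bayes factor of the evidence already in hand = 1.4 × 5 × (2/3) = 14/3.
Odds after that evidence = (7/9993) × 14/3 = 98/29979.
Target odds = 0.9/0.1 = 9.
Need 1.4ⁿ ≥ 9 ÷ (98/29979) = 269811/98.
1.4²³ ≈2295.86 falls short of 269811/98 but 1.4²⁴ ≈3214.2 reaches it, so n = 24.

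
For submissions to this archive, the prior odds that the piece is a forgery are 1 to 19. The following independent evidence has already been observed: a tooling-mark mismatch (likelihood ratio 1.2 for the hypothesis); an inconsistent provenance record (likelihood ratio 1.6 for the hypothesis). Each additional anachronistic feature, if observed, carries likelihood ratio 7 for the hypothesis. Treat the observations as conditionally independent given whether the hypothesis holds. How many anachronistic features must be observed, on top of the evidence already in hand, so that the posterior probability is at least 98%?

Prior odds = 1/19.
Combined Bayes factor of the evidence already in hand = 1.2 × 1.6 = 1.92.
Odds after that evidence = (1/19) × 1.92 = 48/475.
Target odds = 0.98/0.02 = 49.
Need 7ⁿ ≥ 49 ÷ (48/475) = 23275/48.
7³ = 343 falls short of 23275/48 but 7⁴ = 2401 reaches it, so n = 4.

4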